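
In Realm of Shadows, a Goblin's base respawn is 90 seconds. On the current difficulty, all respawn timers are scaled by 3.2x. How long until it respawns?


Respawn time = base * multiplier
= 90 * 3.2
= 288.0 seconds

288.0 seconds


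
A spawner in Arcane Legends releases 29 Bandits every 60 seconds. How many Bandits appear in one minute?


Spawns per minute = count * (60 / interval)
= 29 * (60 / 60)
= 29 * 1.0
= 29.0

29.0 per minute


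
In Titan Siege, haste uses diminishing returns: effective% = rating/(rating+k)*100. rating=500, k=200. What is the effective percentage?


effective% = rating / (rating + k) * 100
= 500 / (500 + 200) * 100
= 500 / 700 * 100
= 0.714286 * 100
= 71.43%

71.43%


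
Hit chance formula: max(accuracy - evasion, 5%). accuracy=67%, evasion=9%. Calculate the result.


accuracy - evasion = 67 - 9 = 58
Apply floor: max(58, 5) = 58
Hit chance = 58%

58%


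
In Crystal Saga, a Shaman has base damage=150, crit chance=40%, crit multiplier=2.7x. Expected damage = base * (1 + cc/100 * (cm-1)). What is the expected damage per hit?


E[dmg] = base * (1 + crit_chance * (crit_mult - 1))
cc as decimal = 40/100 = 0.4
cm - 1 = 2.7 - 1 = 1.7
Bonus factor = 0.4 * 1.7 = 0.68
Total multiplier = 1 + 0.68 = 1.68
Expected damage = 150 * 1.68 = 252.00

252.00 damage


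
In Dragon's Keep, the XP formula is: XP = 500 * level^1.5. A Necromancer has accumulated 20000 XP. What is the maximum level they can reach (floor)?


XP = 500 * level^1.5, so level = (XP / 500)^(1/1.5)
= (20000 / 500)^(1/1.5)
= 40.0^0.6667
= 11.6961
Floor: level = 11

level 11


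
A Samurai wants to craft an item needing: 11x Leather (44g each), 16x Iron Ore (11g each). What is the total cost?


Cost breakdown:
  Leather: 11 * 44 = 484
  Iron Ore: 16 * 11 = 176
Total = 484 + 176 = 660

660 gold


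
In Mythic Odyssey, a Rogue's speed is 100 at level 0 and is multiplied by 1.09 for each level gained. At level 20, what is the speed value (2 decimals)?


value = base * growth^level
= 100 * 1.09^20
= 100 * 5.604411
= 560.44

560.44 speed


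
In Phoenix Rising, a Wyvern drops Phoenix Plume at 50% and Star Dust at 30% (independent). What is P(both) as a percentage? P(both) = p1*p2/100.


For independent events, P(both) = P(A) * P(B)
= 50% * 30%
= 1500 / 100 %
= 15.0%

15.0%


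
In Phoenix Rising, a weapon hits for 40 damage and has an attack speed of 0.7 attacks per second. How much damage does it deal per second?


DPS = damage * attack_speed
= 40 * 0.7
= 28.0

28.0 DPS


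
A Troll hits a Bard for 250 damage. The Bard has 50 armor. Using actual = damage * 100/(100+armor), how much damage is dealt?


actual = 250 * 100 / (100 + 50)
= 250 * 100 / 150
= 25000 / 150
= 166.67

166.67 damage


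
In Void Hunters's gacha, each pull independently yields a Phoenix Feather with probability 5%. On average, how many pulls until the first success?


Expected pulls for a geometric distribution = 1/p = 100 / rate%
= 100 / 5
= 20.0

20.0 pulls


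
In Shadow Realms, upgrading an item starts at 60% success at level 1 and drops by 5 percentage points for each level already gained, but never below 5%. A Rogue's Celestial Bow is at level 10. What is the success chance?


raw_rate = 60 - 5 * (10 - 1)
= 60 - 5 * 9
= 60 - 45
= 15
Apply floor: max(15, 5) = 15%

15%


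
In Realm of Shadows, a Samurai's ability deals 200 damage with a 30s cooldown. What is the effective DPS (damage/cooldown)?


DPS = damage / cooldown
= 200 / 30
= 6.67

6.67 DPS


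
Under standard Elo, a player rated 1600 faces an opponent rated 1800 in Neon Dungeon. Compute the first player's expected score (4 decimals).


Elo expected score: Ea = 1/(1 + 10^((Rb-Ra)/400))
Rb - Ra = 1800 - 1600 = 200
(Rb-Ra)/400 = 200/400 = 0.5
10^0.5 = 3.162278
Ea = 1/(1 + 3.162278) = 1/4.162278 = 0.2403

0.2403


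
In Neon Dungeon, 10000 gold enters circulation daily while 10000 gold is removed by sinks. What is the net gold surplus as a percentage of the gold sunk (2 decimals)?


Net gold = 10000 - 10000 = 0
Inflation rate = net / sunk * 100 = 0 / 10000 * 100
= 0.0 * 100
= 0.00%

0.00%


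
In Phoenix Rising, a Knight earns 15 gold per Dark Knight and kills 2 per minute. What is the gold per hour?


Gold per minute = 15 * 2 = 30
Gold per hour = 30 * 60 = 1800

1800 gold/hour


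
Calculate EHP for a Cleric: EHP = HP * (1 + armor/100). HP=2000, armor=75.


EHP = 2000 * (1 + 75/100)
= 2000 * (1 + 0.75)
= 2000 * 1.75
= 3500.0

3500.0 EHP


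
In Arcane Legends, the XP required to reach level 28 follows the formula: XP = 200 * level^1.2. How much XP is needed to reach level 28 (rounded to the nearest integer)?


XP = 200 * level^1.2
Substitute level = 28:
XP = 200 * 28^1.2
= 200 * 54.5242
= 10905

10905 XP


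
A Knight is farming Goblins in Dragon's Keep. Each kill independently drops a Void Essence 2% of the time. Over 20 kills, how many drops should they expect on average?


Expected drops = kills * (drop_rate / 100)
= 20 * (2 / 100)
= 20 * 0.02
= 0.4

0.4 drops


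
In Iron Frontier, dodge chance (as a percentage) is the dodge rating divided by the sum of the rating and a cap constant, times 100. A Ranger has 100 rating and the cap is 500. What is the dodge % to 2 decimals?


dodge% = 100 / (100 + 500) * 100
= 100 / 600 * 100
= 0.166667 * 100
= 16.67%

16.67%


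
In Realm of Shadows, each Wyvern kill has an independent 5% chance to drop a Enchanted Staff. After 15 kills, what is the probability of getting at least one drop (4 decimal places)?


P(at least one) = 1 - P(none) = 1 - (1-p)^n
p = 5/100 = 0.05
1 - p = 0.95
(1 - p)^15 = 0.95^15 = 0.463291
P(at least one) = 1 - 0.463291 = 0.5367

0.5367


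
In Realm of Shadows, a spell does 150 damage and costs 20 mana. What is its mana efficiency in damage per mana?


Efficiency = damage / mana
= 150 / 20
= 7.50

7.50 dmg/mana


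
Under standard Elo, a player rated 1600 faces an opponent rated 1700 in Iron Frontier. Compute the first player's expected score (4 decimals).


Elo expected score: Ea = 1/(1 + 10^((Rb-Ra)/400))
Rb - Ra = 1700 - 1600 = 100
(Rb-Ra)/400 = 100/400 = 0.25
10^0.25 = 1.778279
Ea = 1/(1 + 1.778279) = 1/2.778279 = 0.3599

0.3599


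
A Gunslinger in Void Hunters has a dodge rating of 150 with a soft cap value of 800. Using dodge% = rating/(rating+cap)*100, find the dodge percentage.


dodge% = 150 / (150 + 800) * 100
= 150 / 950 * 100
= 0.157895 * 100
= 15.79%

15.79%


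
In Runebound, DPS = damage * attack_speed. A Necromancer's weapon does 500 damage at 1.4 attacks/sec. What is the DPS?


DPS = damage * attack_speed
= 500 * 1.4
= 700.0

700.0 DPS


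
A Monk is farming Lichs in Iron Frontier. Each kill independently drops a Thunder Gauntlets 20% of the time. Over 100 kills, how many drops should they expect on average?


Expected drops = kills * (drop_rate / 100)
= 100 * (20 / 100)
= 100 * 0.2
= 20.0

20.0 drops


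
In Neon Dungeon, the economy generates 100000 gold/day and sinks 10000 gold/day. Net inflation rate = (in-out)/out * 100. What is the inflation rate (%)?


Net gold = 100000 - 10000 = 90000
Inflation rate = net / sunk * 100 = 90000 / 10000 * 100
= 9.0 * 100
= 900.00%

900.00%


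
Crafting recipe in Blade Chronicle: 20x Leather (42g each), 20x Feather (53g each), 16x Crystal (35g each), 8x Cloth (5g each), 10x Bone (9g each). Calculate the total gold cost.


Cost breakdown:
  Leather: 20 * 42 = 840
  Feather: 20 * 53 = 1060
  Crystal: 16 * 35 = 560
  Cloth: 8 * 5 = 40
  Bone: 10 * 9 = 90
Total = 840 + 1060 + 560 + 40 + 90 = 2590

2590 gold


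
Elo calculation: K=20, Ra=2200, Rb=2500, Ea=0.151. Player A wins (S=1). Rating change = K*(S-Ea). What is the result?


Elo update: delta = K * (S - Ea), where S = 1 (wins)
S - Ea = 1 - 0.151 = 0.849
Rating change = 20 * 0.849
= 16.98

16.98 rating points


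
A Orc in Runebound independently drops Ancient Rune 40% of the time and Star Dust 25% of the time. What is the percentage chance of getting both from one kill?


For independent events, P(both) = P(A) * P(B)
= 40% * 25%
= 1000 / 100 %
= 10.0%

10.0%


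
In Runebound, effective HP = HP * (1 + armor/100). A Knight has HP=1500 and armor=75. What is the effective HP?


EHP = 1500 * (1 + 75/100)
= 1500 * (1 + 0.75)
= 1500 * 1.75
= 2625.0

2625.0 EHP


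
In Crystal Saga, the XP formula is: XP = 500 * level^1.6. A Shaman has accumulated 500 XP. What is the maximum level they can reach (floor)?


XP = 500 * level^1.6, so level = (XP / 500)^(1/1.6)
= (500 / 500)^(1/1.6)
= 1.0^0.625
= 1.0
Floor: level = 1

level 1


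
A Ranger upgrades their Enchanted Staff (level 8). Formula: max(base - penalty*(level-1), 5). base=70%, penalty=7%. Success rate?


raw_rate = 70 - 7 * (8 - 1)
= 70 - 7 * 7
= 70 - 49
= 21
Apply floor: max(21, 5) = 21%

21%


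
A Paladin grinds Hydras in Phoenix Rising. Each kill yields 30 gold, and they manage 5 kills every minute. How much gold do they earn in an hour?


Gold per minute = 30 * 5 = 150
Gold per hour = 150 * 60 = 9000

9000 gold/hour


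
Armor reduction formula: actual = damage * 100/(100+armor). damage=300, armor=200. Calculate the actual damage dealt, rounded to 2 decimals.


actual = 300 * 100 / (100 + 200)
= 300 * 100 / 300
= 30000 / 300
= 100.00

100.00 damage


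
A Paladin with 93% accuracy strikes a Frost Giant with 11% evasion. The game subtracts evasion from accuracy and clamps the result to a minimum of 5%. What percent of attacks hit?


accuracy - evasion = 93 - 11 = 82
Apply floor: max(82, 5) = 82
Hit chance = 82%

82%


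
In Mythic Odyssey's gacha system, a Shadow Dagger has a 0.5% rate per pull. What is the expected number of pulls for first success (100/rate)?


Expected pulls for a geometric distribution = 1/p = 100 / rate%
= 100 / 0.5
= 200.0

200.0 pulls


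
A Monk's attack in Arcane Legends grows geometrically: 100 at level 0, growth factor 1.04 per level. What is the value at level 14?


value = base * growth^level
= 100 * 1.04^14
= 100 * 1.731676
= 173.17

173.17 attack


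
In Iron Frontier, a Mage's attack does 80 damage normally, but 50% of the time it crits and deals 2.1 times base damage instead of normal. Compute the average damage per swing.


E[dmg] = base * (1 + crit_chance * (crit_mult - 1))
cc as decimal = 50/100 = 0.5
cm - 1 = 2.1 - 1 = 1.1
Bonus factor = 0.5 * 1.1 = 0.55
Total multiplier = 1 + 0.55 = 1.55
Expected damage = 80 * 1.55 = 124.00

124.00 damage


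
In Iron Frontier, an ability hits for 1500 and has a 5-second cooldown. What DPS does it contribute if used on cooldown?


DPS = damage / cooldown
= 1500 / 5
= 300.00

300.00 DPS


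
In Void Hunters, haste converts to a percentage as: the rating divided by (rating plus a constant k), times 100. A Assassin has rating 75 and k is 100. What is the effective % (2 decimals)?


effective% = rating / (rating + k) * 100
= 75 / (75 + 100) * 100
= 75 / 175 * 100
= 0.428571 * 100
= 42.86%

42.86%


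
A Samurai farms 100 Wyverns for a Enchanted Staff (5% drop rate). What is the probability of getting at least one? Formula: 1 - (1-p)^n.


P(at least one) = 1 - P(none) = 1 - (1-p)^n
p = 5/100 = 0.05
1 - p = 0.95
(1 - p)^100 = 0.95^100 = 0.005921
P(at least one) = 1 - 0.005921 = 0.9941

0.9941


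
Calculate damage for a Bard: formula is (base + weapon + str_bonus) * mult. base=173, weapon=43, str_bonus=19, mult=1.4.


Sum base + weapon + str = 173 + 43 + 19 = 235
Multiply by 1.4:
235 * 1.4 = 329.0

329.0 damage


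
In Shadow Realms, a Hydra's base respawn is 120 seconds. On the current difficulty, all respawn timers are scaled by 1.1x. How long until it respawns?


Respawn time = base * multiplier
= 120 * 1.1
= 132.0 seconds

132.0 seconds


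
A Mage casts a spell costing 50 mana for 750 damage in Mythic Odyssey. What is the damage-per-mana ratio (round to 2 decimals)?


Efficiency = damage / mana
= 750 / 50
= 15.00

15.00 dmg/mana


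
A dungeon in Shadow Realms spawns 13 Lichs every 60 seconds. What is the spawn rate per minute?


Spawns per minute = count * (60 / interval)
= 13 * (60 / 60)
= 13 * 1.0
= 13.0

13.0 per minute


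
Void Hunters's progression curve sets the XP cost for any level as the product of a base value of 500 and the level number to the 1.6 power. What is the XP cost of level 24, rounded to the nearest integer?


XP = 500 * level^1.6
Substitute level = 24:
XP = 500 * 24^1.6
= 500 * 161.5615
= 80781

80781 XP


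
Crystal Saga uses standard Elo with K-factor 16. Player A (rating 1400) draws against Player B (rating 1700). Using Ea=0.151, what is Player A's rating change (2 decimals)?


Elo update: delta = K * (S - Ea), where S = 0.5 (draws)
S - Ea = 0.5 - 0.151 = 0.349
Rating change = 16 * 0.349
= 5.58

5.58 rating points


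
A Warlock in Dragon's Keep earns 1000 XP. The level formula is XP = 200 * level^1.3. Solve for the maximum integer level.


XP = 200 * level^1.3, so level = (XP / 200)^(1/1.3)
= (1000 / 200)^(1/1.3)
= 5.0^0.7692
= 3.4488
Floor: level = 3

level 3


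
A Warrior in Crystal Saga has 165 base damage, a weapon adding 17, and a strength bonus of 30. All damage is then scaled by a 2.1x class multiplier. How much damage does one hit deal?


Sum base + weapon + str = 165 + 17 + 30 = 212
Multiply by 2.1:
212 * 2.1 = 445.2

445.2 damage


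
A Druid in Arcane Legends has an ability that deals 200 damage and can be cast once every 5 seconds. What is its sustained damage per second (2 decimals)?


DPS = damage / cooldown
= 200 / 5
= 40.00

40.00 DPS


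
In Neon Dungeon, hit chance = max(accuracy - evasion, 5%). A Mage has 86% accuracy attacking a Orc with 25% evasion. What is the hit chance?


accuracy - evasion = 86 - 25 = 61
Apply floor: max(61, 5) = 61
Hit chance = 61%

61%


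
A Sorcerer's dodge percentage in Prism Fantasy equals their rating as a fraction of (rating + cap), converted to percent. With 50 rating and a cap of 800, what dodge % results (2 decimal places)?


dodge% = 50 / (50 + 800) * 100
= 50 / 850 * 100
= 0.058824 * 100
= 5.88%

5.88%


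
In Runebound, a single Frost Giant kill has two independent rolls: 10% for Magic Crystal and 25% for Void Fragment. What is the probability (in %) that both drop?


For independent events, P(both) = P(A) * P(B)
= 10% * 25%
= 250 / 100 %
= 2.5%

2.5%


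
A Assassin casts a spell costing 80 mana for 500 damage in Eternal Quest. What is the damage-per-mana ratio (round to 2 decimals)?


Efficiency = damage / mana
= 500 / 80
= 6.25

6.25 dmg/mana


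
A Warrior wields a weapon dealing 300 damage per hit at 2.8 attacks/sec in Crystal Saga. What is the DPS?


DPS = damage * attack_speed
= 300 * 2.8
= 840.0

840.0 DPS


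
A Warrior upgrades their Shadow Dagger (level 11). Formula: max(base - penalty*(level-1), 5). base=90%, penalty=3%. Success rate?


raw_rate = 90 - 3 * (11 - 1)
= 90 - 3 * 10
= 90 - 30
= 60
Apply floor: max(60, 5) = 60%

60%


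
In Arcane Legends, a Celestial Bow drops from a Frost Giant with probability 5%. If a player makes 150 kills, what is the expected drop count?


Expected drops = kills * (drop_rate / 100)
= 150 * (5 / 100)
= 150 * 0.05
= 7.5

7.5 drops


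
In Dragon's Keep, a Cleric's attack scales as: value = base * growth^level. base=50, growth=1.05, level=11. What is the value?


value = base * growth^level
= 50 * 1.05^11
= 50 * 1.710339
= 85.52

85.52 attack


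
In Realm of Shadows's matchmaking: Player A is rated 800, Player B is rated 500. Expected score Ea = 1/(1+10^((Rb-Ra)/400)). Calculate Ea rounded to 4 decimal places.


Elo expected score: Ea = 1/(1 + 10^((Rb-Ra)/400))
Rb - Ra = 500 - 800 = -300
(Rb-Ra)/400 = -300/400 = -0.75
10^-0.75 = 0.177828
Ea = 1/(1 + 0.177828) = 1/1.177828 = 0.8490

0.8490


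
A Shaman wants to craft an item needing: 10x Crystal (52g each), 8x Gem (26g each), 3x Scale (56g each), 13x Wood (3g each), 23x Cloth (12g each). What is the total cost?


Cost breakdown:
  Crystal: 10 * 52 = 520
  Gem: 8 * 26 = 208
  Scale: 3 * 56 = 168
  Wood: 13 * 3 = 39
  Cloth: 23 * 12 = 276
Total = 520 + 208 + 168 + 39 + 276 = 1211

1211 gold


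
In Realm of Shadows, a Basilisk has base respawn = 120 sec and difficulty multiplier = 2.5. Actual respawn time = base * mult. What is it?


Respawn time = base * multiplier
= 120 * 2.5
= 300.0 seconds

300.0 seconds


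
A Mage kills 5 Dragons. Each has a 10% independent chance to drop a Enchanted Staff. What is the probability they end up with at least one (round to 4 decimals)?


P(at least one) = 1 - P(none) = 1 - (1-p)^n
p = 10/100 = 0.1
1 - p = 0.9
(1 - p)^5 = 0.9^5 = 0.590490
P(at least one) = 1 - 0.590490 = 0.4095

0.4095


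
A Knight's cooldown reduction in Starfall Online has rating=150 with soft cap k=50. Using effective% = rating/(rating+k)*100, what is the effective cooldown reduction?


effective% = rating / (rating + k) * 100
= 150 / (150 + 50) * 100
= 150 / 200 * 100
= 0.75 * 100
= 75.00%

75.00%


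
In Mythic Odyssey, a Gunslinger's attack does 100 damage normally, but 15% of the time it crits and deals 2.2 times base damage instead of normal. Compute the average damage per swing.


E[dmg] = base * (1 + crit_chance * (crit_mult - 1))
cc as decimal = 15/100 = 0.15
cm - 1 = 2.2 - 1 = 1.2
Bonus factor = 0.15 * 1.2 = 0.18
Total multiplier = 1 + 0.18 = 1.18
Expected damage = 100 * 1.18 = 118.00

118.00 damage


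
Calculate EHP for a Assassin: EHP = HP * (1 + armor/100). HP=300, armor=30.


EHP = 300 * (1 + 30/100)
= 300 * (1 + 0.3)
= 300 * 1.3
= 390.0

390.0 EHP


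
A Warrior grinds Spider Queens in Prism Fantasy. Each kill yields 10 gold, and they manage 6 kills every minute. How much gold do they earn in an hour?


Gold per minute = 10 * 6 = 60
Gold per hour = 60 * 60 = 3600

3600 gold/hour


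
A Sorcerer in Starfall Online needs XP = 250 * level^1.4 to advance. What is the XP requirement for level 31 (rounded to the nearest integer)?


XP = 250 * level^1.4
Substitute level = 31:
XP = 250 * 31^1.4
= 250 * 122.4352
= 30609

30609 XP


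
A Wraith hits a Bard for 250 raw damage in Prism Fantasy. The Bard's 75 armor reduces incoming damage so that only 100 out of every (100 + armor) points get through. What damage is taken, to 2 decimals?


actual = 250 * 100 / (100 + 75)
= 250 * 100 / 175
= 25000 / 175
= 142.86

142.86 damage


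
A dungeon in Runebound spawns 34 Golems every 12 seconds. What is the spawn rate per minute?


Spawns per minute = count * (60 / interval)
= 34 * (60 / 12)
= 34 * 5.0
= 170.0

170.0 per minute


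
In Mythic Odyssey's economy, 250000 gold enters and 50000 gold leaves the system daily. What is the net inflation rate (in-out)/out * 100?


Net gold = 250000 - 50000 = 200000
Inflation rate = net / sunk * 100 = 200000 / 50000 * 100
= 4.0 * 100
= 400.00%

400.00%


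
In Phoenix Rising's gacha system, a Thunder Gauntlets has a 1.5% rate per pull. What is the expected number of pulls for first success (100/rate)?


Expected pulls for a geometric distribution = 1/p = 100 / rate%
= 100 / 1.5
= 66.67

66.67 pulls


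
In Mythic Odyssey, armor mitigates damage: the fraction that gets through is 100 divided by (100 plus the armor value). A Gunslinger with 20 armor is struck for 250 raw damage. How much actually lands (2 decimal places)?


actual = 250 * 100 / (100 + 20)
= 250 * 100 / 120
= 25000 / 120
= 208.33

208.33 damage


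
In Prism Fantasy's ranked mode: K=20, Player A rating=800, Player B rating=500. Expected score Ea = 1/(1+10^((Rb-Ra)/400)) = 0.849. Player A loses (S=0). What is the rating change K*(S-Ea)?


Elo update: delta = K * (S - Ea), where S = 0 (loses)
S - Ea = 0 - 0.849 = -0.849
Rating change = 20 * -0.849
= -16.98

-16.98 rating points


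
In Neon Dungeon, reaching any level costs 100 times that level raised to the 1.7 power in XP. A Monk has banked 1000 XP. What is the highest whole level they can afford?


XP = 100 * level^1.7, so level = (XP / 100)^(1/1.7)
= (1000 / 100)^(1/1.7)
= 10.0^0.5882
= 3.8747
Floor: level = 3

level 3


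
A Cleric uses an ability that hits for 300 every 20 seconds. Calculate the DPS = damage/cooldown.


DPS = damage / cooldown
= 300 / 20
= 15.00

15.00 DPS


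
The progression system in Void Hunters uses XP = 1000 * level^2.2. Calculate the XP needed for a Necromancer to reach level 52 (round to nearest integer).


XP = 1000 * level^2.2
Substitute level = 52:
XP = 1000 * 52^2.2
= 1000 * 5959.4661
= 5959466

5959466 XP


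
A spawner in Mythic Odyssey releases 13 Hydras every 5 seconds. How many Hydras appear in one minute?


Spawns per minute = count * (60 / interval)
= 13 * (60 / 5)
= 13 * 12.0
= 156.0

156.0 per minute


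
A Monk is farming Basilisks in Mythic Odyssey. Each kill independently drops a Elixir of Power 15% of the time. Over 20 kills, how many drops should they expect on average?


Expected drops = kills * (drop_rate / 100)
= 20 * (15 / 100)
= 20 * 0.15
= 3.0

3.0 drops


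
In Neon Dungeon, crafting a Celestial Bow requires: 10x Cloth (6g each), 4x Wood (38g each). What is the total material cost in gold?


Cost breakdown:
  Cloth: 10 * 6 = 60
  Wood: 4 * 38 = 152
Total = 60 + 152 = 212

212 gold


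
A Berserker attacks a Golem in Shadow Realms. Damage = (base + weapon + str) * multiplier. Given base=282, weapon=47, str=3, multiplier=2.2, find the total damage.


Sum base + weapon + str = 282 + 47 + 3 = 332
Multiply by 2.2:
332 * 2.2 = 730.4

730.4 damage


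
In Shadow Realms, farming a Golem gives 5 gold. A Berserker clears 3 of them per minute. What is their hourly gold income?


Gold per minute = 5 * 3 = 15
Gold per hour = 15 * 60 = 900

900 gold/hour


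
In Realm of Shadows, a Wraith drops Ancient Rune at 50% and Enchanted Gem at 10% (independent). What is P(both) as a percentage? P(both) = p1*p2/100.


For independent events, P(both) = P(A) * P(B)
= 50% * 10%
= 500 / 100 %
= 5.0%

5.0%


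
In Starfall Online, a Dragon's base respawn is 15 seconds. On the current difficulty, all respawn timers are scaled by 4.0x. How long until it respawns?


Respawn time = base * multiplier
= 15 * 4.0
= 60.0 seconds

60.0 seconds


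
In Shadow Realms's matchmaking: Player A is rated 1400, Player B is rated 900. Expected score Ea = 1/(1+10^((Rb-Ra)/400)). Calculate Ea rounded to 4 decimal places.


Elo expected score: Ea = 1/(1 + 10^((Rb-Ra)/400))
Rb - Ra = 900 - 1400 = -500
(Rb-Ra)/400 = -500/400 = -1.25
10^-1.25 = 0.056234
Ea = 1/(1 + 0.056234) = 1/1.056234 = 0.9468

0.9468


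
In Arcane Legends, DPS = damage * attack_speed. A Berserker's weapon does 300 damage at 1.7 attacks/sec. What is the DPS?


DPS = damage * attack_speed
= 300 * 1.7
= 510.0

510.0 DPS


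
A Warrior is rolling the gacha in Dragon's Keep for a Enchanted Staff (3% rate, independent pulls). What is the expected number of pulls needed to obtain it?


Expected pulls for a geometric distribution = 1/p = 100 / rate%
= 100 / 3
= 33.33

33.33 pulls


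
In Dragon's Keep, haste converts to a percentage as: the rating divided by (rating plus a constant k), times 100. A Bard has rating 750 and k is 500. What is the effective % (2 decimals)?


effective% = rating / (rating + k) * 100
= 750 / (750 + 500) * 100
= 750 / 1250 * 100
= 0.6 * 100
= 60.00%

60.00%


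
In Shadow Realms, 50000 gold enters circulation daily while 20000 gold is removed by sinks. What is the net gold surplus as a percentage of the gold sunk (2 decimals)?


Net gold = 50000 - 20000 = 30000
Inflation rate = net / sunk * 100 = 30000 / 20000 * 100
= 1.5 * 100
= 150.00%

150.00%


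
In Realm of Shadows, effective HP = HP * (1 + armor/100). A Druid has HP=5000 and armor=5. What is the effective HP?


EHP = 5000 * (1 + 5/100)
= 5000 * (1 + 0.05)
= 5000 * 1.05
= 5250.0

5250.0 EHP


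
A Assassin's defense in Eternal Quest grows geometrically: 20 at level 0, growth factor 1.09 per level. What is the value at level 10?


value = base * growth^level
= 20 * 1.09^10
= 20 * 2.367364
= 47.35

47.35 defense


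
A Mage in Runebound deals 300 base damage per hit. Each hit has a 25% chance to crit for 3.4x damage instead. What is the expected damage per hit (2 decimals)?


E[dmg] = base * (1 + crit_chance * (crit_mult - 1))
cc as decimal = 25/100 = 0.25
cm - 1 = 3.4 - 1 = 2.4
Bonus factor = 0.25 * 2.4 = 0.6
Total multiplier = 1 + 0.6 = 1.6
Expected damage = 300 * 1.6 = 480.00

480.00 damage


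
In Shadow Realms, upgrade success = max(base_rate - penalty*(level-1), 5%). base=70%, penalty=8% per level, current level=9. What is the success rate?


raw_rate = 70 - 8 * (9 - 1)
= 70 - 8 * 8
= 70 - 64
= 6
Apply floor: max(6, 5) = 6%

6%


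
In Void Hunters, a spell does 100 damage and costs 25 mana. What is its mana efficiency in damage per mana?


Efficiency = damage / mana
= 100 / 25
= 4.00

4.00 dmg/mana


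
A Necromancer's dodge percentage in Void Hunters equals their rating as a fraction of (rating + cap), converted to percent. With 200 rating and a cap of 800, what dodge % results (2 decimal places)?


dodge% = 200 / (200 + 800) * 100
= 200 / 1000 * 100
= 0.2 * 100
= 20.00%

20.00%


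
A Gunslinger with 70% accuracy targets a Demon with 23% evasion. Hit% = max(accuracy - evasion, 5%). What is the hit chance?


accuracy - evasion = 70 - 23 = 47
Apply floor: max(47, 5) = 47
Hit chance = 47%

47%


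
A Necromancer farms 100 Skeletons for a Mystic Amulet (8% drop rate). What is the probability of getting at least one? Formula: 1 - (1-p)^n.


P(at least one) = 1 - P(none) = 1 - (1-p)^n
p = 8/100 = 0.08
1 - p = 0.92
(1 - p)^100 = 0.92^100 = 0.000239
P(at least one) = 1 - 0.000239 = 0.9998

0.9998


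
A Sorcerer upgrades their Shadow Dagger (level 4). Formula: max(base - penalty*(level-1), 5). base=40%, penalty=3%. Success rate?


raw_rate = 40 - 3 * (4 - 1)
= 40 - 3 * 3
= 40 - 9
= 31
Apply floor: max(31, 5) = 31%

31%


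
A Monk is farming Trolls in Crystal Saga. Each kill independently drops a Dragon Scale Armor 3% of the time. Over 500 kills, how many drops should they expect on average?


Expected drops = kills * (drop_rate / 100)
= 500 * (3 / 100)
= 500 * 0.03
= 15.0

15.0 drops


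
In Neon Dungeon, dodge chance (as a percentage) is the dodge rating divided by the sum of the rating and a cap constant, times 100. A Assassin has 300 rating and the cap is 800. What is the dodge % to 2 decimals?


dodge% = 300 / (300 + 800) * 100
= 300 / 1100 * 100
= 0.272727 * 100
= 27.27%

27.27%


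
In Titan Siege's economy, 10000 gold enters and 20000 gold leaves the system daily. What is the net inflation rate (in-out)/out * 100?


Net gold = 10000 - 20000 = -10000
Inflation rate = net / sunk * 100 = -10000 / 20000 * 100
= -0.5 * 100
= -50.00%

-50.00%


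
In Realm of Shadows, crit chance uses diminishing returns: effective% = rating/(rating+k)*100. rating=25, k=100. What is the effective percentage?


effective% = rating / (rating + k) * 100
= 25 / (25 + 100) * 100
= 25 / 125 * 100
= 0.2 * 100
= 20.00%

20.00%


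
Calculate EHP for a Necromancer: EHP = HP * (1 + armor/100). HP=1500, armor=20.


EHP = 1500 * (1 + 20/100)
= 1500 * (1 + 0.2)
= 1500 * 1.2
= 1800.0

1800.0 EHP


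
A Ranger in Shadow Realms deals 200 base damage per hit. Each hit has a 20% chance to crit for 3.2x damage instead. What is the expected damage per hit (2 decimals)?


E[dmg] = base * (1 + crit_chance * (crit_mult - 1))
cc as decimal = 20/100 = 0.2
cm - 1 = 3.2 - 1 = 2.2
Bonus factor = 0.2 * 2.2 = 0.44
Total multiplier = 1 + 0.44 = 1.44
Expected damage = 200 * 1.44 = 288.00

288.00 damage


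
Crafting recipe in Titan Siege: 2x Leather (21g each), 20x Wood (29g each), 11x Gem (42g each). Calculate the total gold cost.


Cost breakdown:
  Leather: 2 * 21 = 42
  Wood: 20 * 29 = 580
  Gem: 11 * 42 = 462
Total = 42 + 580 + 462 = 1084

1084 gold


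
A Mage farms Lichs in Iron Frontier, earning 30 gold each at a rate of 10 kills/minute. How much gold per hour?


Gold per minute = 30 * 10 = 300
Gold per hour = 300 * 60 = 18000

18000 gold/hour


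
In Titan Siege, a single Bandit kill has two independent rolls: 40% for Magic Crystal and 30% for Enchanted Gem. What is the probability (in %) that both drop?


For independent events, P(both) = P(A) * P(B)
= 40% * 30%
= 1200 / 100 %
= 12.0%

12.0%


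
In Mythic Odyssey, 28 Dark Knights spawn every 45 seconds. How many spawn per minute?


Spawns per minute = count * (60 / interval)
= 28 * (60 / 45)
= 28 * 1.3333
= 37.33

37.33 per minute


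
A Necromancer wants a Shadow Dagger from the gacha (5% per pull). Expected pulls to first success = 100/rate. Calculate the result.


Expected pulls for a geometric distribution = 1/p = 100 / rate%
= 100 / 5
= 20.0

20.0 pulls


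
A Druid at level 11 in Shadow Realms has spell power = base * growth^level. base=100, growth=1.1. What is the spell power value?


value = base * growth^level
= 100 * 1.1^11
= 100 * 2.853117
= 285.31

285.31 spell power


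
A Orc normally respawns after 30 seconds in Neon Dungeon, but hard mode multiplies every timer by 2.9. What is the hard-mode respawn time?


Respawn time = base * multiplier
= 30 * 2.9
= 87.0 seconds

87.0 seconds


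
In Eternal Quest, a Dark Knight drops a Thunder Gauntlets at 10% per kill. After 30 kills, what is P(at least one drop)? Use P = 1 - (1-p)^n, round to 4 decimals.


P(at least one) = 1 - P(none) = 1 - (1-p)^n
p = 10/100 = 0.1
1 - p = 0.9
(1 - p)^30 = 0.9^30 = 0.042391
P(at least one) = 1 - 0.042391 = 0.9576

0.9576


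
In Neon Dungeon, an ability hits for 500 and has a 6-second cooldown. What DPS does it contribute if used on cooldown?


DPS = damage / cooldown
= 500 / 6
= 83.33

83.33 DPS


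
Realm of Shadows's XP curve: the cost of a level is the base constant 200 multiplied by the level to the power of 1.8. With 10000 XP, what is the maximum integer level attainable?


XP = 200 * level^1.8, so level = (XP / 200)^(1/1.8)
= (10000 / 200)^(1/1.8)
= 50.0^0.5556
= 8.7876
Floor: level = 8

level 8


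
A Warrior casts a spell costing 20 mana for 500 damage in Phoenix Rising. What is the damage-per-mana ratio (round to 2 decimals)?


Efficiency = damage / mana
= 500 / 20
= 25.00

25.00 dmg/mana


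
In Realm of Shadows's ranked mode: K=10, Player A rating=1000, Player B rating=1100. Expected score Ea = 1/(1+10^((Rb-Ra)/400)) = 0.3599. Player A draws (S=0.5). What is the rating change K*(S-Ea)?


Elo update: delta = K * (S - Ea), where S = 0.5 (draws)
S - Ea = 0.5 - 0.3599 = 0.1401
Rating change = 10 * 0.1401
= 1.40

1.40 rating points


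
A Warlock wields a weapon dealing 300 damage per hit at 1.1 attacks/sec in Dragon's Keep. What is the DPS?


DPS = damage * attack_speed
= 300 * 1.1
= 330.0

330.0 DPS


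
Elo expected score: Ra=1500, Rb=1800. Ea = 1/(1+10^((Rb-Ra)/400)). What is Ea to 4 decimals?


Elo expected score: Ea = 1/(1 + 10^((Rb-Ra)/400))
Rb - Ra = 1800 - 1500 = 300
(Rb-Ra)/400 = 300/400 = 0.75
10^0.75 = 5.623413
Ea = 1/(1 + 5.623413) = 1/6.623413 = 0.1510

0.1510


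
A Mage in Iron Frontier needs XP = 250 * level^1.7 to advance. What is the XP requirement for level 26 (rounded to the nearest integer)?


XP = 250 * level^1.7
Substitute level = 26:
XP = 250 * 26^1.7
= 250 * 254.3634
= 63591

63591 XP


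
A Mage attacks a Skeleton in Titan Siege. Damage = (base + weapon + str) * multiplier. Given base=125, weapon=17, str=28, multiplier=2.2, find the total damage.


Sum base + weapon + str = 125 + 17 + 28 = 170
Multiply by 2.2:
170 * 2.2 = 374.0

374.0 damage


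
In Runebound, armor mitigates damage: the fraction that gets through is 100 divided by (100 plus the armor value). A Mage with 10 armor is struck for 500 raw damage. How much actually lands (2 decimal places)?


actual = 500 * 100 / (100 + 10)
= 500 * 100 / 110
= 50000 / 110
= 454.55

454.55 damage


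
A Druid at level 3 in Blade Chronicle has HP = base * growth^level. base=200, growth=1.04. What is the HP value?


value = base * growth^level
= 200 * 1.04^3
= 200 * 1.124864
= 224.97

224.97 HP


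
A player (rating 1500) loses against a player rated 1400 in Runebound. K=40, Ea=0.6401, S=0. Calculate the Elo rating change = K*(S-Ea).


Elo update: delta = K * (S - Ea), where S = 0 (loses)
S - Ea = 0 - 0.6401 = -0.6401
Rating change = 40 * -0.6401
= -25.60

-25.60 rating points


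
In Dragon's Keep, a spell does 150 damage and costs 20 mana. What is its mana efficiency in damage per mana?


Efficiency = damage / mana
= 150 / 20
= 7.50

7.50 dmg/mana


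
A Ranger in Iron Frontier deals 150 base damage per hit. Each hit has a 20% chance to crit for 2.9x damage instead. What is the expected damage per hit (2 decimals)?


E[dmg] = base * (1 + crit_chance * (crit_mult - 1))
cc as decimal = 20/100 = 0.2
cm - 1 = 2.9 - 1 = 1.9
Bonus factor = 0.2 * 1.9 = 0.38
Total multiplier = 1 + 0.38 = 1.38
Expected damage = 150 * 1.38 = 207.00

207.00 damage


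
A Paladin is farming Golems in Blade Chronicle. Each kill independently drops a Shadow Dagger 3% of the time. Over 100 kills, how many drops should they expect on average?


Expected drops = kills * (drop_rate / 100)
= 100 * (3 / 100)
= 100 * 0.03
= 3.0

3.0 drops


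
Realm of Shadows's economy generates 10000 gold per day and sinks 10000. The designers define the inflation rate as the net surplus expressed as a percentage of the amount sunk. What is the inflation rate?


Net gold = 10000 - 10000 = 0
Inflation rate = net / sunk * 100 = 0 / 10000 * 100
= 0.0 * 100
= 0.00%

0.00%


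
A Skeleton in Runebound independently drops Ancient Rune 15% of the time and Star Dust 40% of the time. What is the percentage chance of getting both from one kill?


For independent events, P(both) = P(A) * P(B)
= 15% * 40%
= 600 / 100 %
= 6.0%

6.0%


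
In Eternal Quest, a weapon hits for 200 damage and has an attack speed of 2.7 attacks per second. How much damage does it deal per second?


DPS = damage * attack_speed
= 200 * 2.7
= 540.0

540.0 DPS


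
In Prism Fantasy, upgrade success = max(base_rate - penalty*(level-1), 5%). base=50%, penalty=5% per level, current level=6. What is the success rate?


raw_rate = 50 - 5 * (6 - 1)
= 50 - 5 * 5
= 50 - 25
= 25
Apply floor: max(25, 5) = 25%

25%


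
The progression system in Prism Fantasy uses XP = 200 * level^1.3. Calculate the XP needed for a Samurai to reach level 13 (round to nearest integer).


XP = 200 * level^1.3
Substitute level = 13:
XP = 200 * 13^1.3
= 200 * 28.06249998
= 5612

5612 XP


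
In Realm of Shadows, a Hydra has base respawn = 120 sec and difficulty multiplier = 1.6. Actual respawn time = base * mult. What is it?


Respawn time = base * multiplier
= 120 * 1.6
= 192.0 seconds

192.0 seconds


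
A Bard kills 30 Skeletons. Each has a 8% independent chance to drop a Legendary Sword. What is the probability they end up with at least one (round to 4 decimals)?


P(at least one) = 1 - P(none) = 1 - (1-p)^n
p = 8/100 = 0.08
1 - p = 0.92
(1 - p)^30 = 0.92^30 = 0.081966
P(at least one) = 1 - 0.081966 = 0.9180

0.9180


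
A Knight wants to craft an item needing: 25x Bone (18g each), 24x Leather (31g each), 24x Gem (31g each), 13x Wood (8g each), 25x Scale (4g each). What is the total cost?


Cost breakdown:
  Bone: 25 * 18 = 450
  Leather: 24 * 31 = 744
  Gem: 24 * 31 = 744
  Wood: 13 * 8 = 104
  Scale: 25 * 4 = 100
Total = 450 + 744 + 744 + 104 + 100 = 2142

2142 gold


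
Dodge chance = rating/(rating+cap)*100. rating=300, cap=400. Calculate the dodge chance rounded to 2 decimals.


dodge% = 300 / (300 + 400) * 100
= 300 / 700 * 100
= 0.428571 * 100
= 42.86%

42.86%


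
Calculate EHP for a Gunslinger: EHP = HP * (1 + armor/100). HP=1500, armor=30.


EHP = 1500 * (1 + 30/100)
= 1500 * (1 + 0.3)
= 1500 * 1.3
= 1950.0

1950.0 EHP


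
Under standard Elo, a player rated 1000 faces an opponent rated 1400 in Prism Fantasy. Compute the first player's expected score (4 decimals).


Elo expected score: Ea = 1/(1 + 10^((Rb-Ra)/400))
Rb - Ra = 1400 - 1000 = 400
(Rb-Ra)/400 = 400/400 = 1.0
10^1.0 = 10.0
Ea = 1/(1 + 10.0) = 1/11.0 = 0.0909

0.0909


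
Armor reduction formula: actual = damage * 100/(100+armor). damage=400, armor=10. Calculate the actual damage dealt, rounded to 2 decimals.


actual = 400 * 100 / (100 + 10)
= 400 * 100 / 110
= 40000 / 110
= 363.64

363.64 damage


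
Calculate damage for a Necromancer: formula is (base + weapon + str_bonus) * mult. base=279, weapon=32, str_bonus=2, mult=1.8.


Sum base + weapon + str = 279 + 32 + 2 = 313
Multiply by 1.8:
313 * 1.8 = 563.4

563.4 damage


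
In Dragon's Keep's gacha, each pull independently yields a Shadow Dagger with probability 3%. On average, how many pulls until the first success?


Expected pulls for a geometric distribution = 1/p = 100 / rate%
= 100 / 3
= 33.33

33.33 pulls


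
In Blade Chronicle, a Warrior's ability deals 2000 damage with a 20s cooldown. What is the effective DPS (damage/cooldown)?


DPS = damage / cooldown
= 2000 / 20
= 100.00

100.00 DPS


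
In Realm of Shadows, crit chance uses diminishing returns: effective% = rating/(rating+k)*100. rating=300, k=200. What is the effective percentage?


effective% = rating / (rating + k) * 100
= 300 / (300 + 200) * 100
= 300 / 500 * 100
= 0.6 * 100
= 60.00%

60.00%


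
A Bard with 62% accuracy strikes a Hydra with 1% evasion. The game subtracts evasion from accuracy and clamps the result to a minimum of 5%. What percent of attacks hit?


accuracy - evasion = 62 - 1 = 61
Apply floor: max(61, 5) = 61
Hit chance = 61%

61%


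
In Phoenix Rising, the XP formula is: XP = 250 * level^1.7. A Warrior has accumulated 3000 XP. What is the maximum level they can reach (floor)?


XP = 250 * level^1.7, so level = (XP / 250)^(1/1.7)
= (3000 / 250)^(1/1.7)
= 12.0^0.5882
= 4.3133
Floor: level = 4

level 4


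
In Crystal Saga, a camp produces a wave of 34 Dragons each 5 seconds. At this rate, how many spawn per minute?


Spawns per minute = count * (60 / interval)
= 34 * (60 / 5)
= 34 * 12.0
= 408.0

408.0 per minute


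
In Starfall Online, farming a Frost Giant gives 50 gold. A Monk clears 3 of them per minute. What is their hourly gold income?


Gold per minute = 50 * 3 = 150
Gold per hour = 150 * 60 = 9000

9000 gold/hour


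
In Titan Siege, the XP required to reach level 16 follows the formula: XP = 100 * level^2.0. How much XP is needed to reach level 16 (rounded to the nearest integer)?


XP = 100 * level^2.0
Substitute level = 16:
XP = 100 * 16^2.0
= 100 * 256.0
= 25600

25600 XP


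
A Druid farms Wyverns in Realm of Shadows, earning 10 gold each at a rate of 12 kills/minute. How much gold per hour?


Gold per minute = 10 * 12 = 120
Gold per hour = 120 * 60 = 7200

7200 gold/hour


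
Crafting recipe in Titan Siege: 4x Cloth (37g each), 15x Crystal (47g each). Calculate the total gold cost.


Cost breakdown:
  Cloth: 4 * 37 = 148
  Crystal: 15 * 47 = 705
Total = 148 + 705 = 853

853 gold


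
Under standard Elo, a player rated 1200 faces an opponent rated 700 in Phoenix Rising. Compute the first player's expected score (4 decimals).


Elo expected score: Ea = 1/(1 + 10^((Rb-Ra)/400))
Rb - Ra = 700 - 1200 = -500
(Rb-Ra)/400 = -500/400 = -1.25
10^-1.25 = 0.056234
Ea = 1/(1 + 0.056234) = 1/1.056234 = 0.9468

0.9468


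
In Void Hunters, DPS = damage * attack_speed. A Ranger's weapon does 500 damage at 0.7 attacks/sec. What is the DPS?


DPS = damage * attack_speed
= 500 * 0.7
= 350.0

350.0 DPS


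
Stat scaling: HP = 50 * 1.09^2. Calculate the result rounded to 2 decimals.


value = base * growth^level
= 50 * 1.09^2
= 50 * 1.1881
= 59.41

59.41 HP
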